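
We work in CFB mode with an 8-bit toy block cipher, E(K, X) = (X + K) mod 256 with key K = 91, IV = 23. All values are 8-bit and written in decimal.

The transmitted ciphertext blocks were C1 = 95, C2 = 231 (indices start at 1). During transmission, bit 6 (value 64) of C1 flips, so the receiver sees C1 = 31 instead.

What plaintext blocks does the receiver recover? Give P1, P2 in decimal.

CFB decryption: P_i = C_i ⊕ E(K, C_{i−1}), with C_{0} = IV.
Only C1 changed, to 31. In CFB, a change in C_i flips the same bit in P_i and garbles P_{i+1}. Decrypting the received ciphertext:
P1: E(K, 23) = 114; 31 ⊕ 114 = 109.
P2: E(K, 31) = 122; 231 ⊕ 122 = 157.
Blocks that differ from the original plaintext: P1, P2.

P1 = 109, P2 = 157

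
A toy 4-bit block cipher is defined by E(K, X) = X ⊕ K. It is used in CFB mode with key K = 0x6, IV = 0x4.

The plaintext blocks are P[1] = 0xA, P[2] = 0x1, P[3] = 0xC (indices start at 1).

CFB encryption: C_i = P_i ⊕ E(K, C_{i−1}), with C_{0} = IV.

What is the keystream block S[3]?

C[1]: E(K, 0x4) = 0x2; 0xA ⊕ 0x2 = 0x8.
C[2]: E(K, 0x8) = 0xE; 0x1 ⊕ 0xE = 0xF.
C[3]: E(K, 0xF) = 0x9; 0xC ⊕ 0x9 = 0x5.
So S[3] = 0x9.

0x9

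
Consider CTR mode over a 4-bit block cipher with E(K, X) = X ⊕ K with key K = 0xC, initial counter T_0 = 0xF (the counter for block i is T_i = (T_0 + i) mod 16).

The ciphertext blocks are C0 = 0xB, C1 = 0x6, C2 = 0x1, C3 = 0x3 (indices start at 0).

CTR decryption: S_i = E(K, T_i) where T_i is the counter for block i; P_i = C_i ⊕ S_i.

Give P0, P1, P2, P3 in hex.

P0 = 0x8, P1 = 0xA, P2 = 0xC, P3 = 0xD

P0: T = 0xF, S = E(K, T) = 0x3; 0xB ⊕ 0x3 = 0x8.
P1: T = 0x0, S = E(K, T) = 0xC; 0x6 ⊕ 0xC = 0xA.
P2: T = 0x1, S = E(K, T) = 0xD; 0x1 ⊕ 0xD = 0xC.
P3: T = 0x2, S = E(K, T) = 0xE; 0x3 ⊕ 0xE = 0xD.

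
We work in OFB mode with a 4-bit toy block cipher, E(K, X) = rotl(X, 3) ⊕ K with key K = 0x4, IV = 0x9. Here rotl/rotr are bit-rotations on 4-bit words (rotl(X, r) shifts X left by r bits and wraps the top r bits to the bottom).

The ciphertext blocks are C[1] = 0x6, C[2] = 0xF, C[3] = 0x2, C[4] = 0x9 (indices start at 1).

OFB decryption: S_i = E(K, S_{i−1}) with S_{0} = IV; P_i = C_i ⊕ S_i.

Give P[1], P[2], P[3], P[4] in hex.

P[1]: S = E(K, 0x9) = 0x8; 0x6 ⊕ 0x8 = 0xE.
P[2]: S = E(K, 0x8) = 0x0; 0xF ⊕ 0x0 = 0xF.
P[3]: S = E(K, 0x0) = 0x4; 0x2 ⊕ 0x4 = 0x6.
P[4]: S = E(K, 0x4) = 0x6; 0x9 ⊕ 0x6 = 0xF.

P[1] = 0xE, P[2] = 0xF, P[3] = 0x6, P[4] = 0xF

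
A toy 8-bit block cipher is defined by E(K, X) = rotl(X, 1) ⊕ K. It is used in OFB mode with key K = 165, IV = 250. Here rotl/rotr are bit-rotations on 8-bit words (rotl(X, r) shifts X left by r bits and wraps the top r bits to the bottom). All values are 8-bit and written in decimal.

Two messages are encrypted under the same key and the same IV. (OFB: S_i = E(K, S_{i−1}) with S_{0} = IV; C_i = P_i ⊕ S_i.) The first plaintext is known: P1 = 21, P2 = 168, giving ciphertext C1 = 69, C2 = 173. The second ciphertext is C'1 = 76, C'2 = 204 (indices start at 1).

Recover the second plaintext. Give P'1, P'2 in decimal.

In OFB with a reused IV, both messages share the same keystream S_i, so C_i ⊕ C'_i = P_i ⊕ P'_i and thus P'_i = P_i ⊕ C_i ⊕ C'_i.
P'1: 21 ⊕ 69 ⊕ 76 = 28.
P'2: 168 ⊕ 173 ⊕ 204 = 201.

P'1 = 28, P'2 = 201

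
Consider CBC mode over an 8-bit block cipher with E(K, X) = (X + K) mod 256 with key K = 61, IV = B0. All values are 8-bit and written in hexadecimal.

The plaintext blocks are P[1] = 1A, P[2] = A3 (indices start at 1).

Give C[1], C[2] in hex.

C[1] = 0B, C[2] = 09

CBC encryption: C_i = E(K, P_i ⊕ C_{i−1}), with C_{0} = IV.
C[1]: P[1] ⊕ B0 = AA; E(K, AA) = 0B.
C[2]: P[2] ⊕ 0B = A8; E(K, A8) = 09.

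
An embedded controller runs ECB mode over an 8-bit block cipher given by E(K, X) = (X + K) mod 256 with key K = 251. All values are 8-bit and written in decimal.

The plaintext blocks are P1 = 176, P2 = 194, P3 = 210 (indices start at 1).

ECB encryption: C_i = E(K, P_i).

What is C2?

C2 = 189

C2: E(K, 194) = 189.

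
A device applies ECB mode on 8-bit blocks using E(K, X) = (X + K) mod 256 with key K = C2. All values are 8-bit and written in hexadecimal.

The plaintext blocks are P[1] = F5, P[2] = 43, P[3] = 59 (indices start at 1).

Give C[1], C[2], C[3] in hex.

C[1] = B7, C[2] = 05, C[3] = 1B

ECB encryption: C_i = E(K, P_i).
C[1]: E(K, F5) = B7.
C[2]: E(K, 43) = 05.
C[3]: E(K, 59) = 1B.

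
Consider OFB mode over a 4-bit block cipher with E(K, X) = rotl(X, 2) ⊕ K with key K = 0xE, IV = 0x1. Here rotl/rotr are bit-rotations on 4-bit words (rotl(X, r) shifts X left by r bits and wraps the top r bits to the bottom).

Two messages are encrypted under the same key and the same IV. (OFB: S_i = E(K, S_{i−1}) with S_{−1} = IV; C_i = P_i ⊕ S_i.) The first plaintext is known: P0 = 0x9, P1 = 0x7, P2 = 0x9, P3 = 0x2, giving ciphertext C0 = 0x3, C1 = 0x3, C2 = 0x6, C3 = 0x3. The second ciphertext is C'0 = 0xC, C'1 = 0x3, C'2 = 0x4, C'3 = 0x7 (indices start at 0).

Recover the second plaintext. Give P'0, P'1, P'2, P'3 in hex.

P'0 = 0x6, P'1 = 0x7, P'2 = 0xB, P'3 = 0x6

In OFB with a reused IV, both messages share the same keystream S_i, so C_i ⊕ C'_i = P_i ⊕ P'_i and thus P'_i = P_i ⊕ C_i ⊕ C'_i.
P'0: 0x9 ⊕ 0x3 ⊕ 0xC = 0x6.
P'1: 0x7 ⊕ 0x3 ⊕ 0x3 = 0x7.
P'2: 0x9 ⊕ 0x6 ⊕ 0x4 = 0xB.
P'3: 0x2 ⊕ 0x3 ⊕ 0x7 = 0x6.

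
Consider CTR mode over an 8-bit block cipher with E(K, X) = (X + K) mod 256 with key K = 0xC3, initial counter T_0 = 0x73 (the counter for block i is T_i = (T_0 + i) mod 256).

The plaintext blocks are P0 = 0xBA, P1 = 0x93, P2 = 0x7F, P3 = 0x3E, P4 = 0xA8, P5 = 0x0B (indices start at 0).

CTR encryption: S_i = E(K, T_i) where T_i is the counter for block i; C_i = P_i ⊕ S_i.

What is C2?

C0: T = 0x73, S = E(K, T) = 0x36; 0xBA ⊕ 0x36 = 0x8C.
C1: T = 0x74, S = E(K, T) = 0x37; 0x93 ⊕ 0x37 = 0xA4.
C2: T = 0x75, S = E(K, T) = 0x38; 0x7F ⊕ 0x38 = 0x47.

C2 = 0x47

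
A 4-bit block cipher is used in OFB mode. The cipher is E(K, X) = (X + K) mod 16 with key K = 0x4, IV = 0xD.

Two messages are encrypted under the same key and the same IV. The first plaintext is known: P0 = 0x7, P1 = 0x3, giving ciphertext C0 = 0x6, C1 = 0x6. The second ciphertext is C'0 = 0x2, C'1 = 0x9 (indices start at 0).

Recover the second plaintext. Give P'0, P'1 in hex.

P'0 = 0x3, P'1 = 0xC

In OFB with a reused IV, both messages share the same keystream S_i, so C_i ⊕ C'_i = P_i ⊕ P'_i and thus P'_i = P_i ⊕ C_i ⊕ C'_i.
P'0: 0x7 ⊕ 0x6 ⊕ 0x2 = 0x3.
P'1: 0x3 ⊕ 0x6 ⊕ 0x9 = 0xC.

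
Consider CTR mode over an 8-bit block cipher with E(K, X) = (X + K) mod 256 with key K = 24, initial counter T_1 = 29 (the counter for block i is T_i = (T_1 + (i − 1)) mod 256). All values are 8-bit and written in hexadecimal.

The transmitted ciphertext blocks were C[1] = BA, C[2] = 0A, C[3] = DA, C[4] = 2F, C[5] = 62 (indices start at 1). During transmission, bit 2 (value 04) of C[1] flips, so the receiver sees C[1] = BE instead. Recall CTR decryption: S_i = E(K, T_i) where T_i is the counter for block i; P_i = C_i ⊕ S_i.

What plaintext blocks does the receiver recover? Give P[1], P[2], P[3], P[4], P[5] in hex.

Only C[1] changed, to BE. In CTR, a change in C_i flips the same bit in P_i only; the keystream is unaffected. Decrypting the received ciphertext:
P[1]: T = 29, S = E(K, T) = 4D; BE ⊕ 4D = F3.
P[2]: T = 2A, S = E(K, T) = 4E; 0A ⊕ 4E = 44.
P[3]: T = 2B, S = E(K, T) = 4F; DA ⊕ 4F = 95.
P[4]: T = 2C, S = E(K, T) = 50; 2F ⊕ 50 = 7F.
P[5]: T = 2D, S = E(K, T) = 51; 62 ⊕ 51 = 33.
Blocks that differ from the original plaintext: P[1].

P[1] = F3, P[2] = 44, P[3] = 95, P[4] = 7F, P[5] = 33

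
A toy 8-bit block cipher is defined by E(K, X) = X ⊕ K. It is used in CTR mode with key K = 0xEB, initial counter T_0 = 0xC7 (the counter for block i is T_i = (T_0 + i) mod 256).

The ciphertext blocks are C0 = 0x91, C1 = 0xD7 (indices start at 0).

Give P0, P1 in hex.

CTR decryption: S_i = E(K, T_i) where T_i is the counter for block i; P_i = C_i ⊕ S_i.
P0: T = 0xC7, S = E(K, T) = 0x2C; 0x91 ⊕ 0x2C = 0xBD.
P1: T = 0xC8, S = E(K, T) = 0x23; 0xD7 ⊕ 0x23 = 0xF4.

P0 = 0xBD, P1 = 0xF4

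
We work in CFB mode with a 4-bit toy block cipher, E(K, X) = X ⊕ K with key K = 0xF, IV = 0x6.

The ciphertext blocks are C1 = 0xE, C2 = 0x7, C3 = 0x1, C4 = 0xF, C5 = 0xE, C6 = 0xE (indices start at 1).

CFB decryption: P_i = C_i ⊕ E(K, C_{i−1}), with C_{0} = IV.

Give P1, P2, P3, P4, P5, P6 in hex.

P1: E(K, 0x6) = 0x9; 0xE ⊕ 0x9 = 0x7.
P2: E(K, 0xE) = 0x1; 0x7 ⊕ 0x1 = 0x6.
P3: E(K, 0x7) = 0x8; 0x1 ⊕ 0x8 = 0x9.
P4: E(K, 0x1) = 0xE; 0xF ⊕ 0xE = 0x1.
P5: E(K, 0xF) = 0x0; 0xE ⊕ 0x0 = 0xE.
P6: E(K, 0xE) = 0x1; 0xE ⊕ 0x1 = 0xF.

P1 = 0x7, P2 = 0x6, P3 = 0x9, P4 = 0x1, P5 = 0xE, P6 = 0xF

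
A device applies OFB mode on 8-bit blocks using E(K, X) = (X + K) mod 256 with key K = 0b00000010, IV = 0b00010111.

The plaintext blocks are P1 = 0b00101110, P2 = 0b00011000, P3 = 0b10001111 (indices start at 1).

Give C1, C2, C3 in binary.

OFB encryption: S_i = E(K, S_{i−1}) with S_{0} = IV; C_i = P_i ⊕ S_i.
C1: S = E(K, 0b00010111) = 0b00011001; 0b00101110 ⊕ 0b00011001 = 0b00110111.
C2: S = E(K, 0b00011001) = 0b00011011; 0b00011000 ⊕ 0b00011011 = 0b00000011.
C3: S = E(K, 0b00011011) = 0b00011101; 0b10001111 ⊕ 0b00011101 = 0b10010010.

C1 = 0b00110111, C2 = 0b00000011, C3 = 0b10010010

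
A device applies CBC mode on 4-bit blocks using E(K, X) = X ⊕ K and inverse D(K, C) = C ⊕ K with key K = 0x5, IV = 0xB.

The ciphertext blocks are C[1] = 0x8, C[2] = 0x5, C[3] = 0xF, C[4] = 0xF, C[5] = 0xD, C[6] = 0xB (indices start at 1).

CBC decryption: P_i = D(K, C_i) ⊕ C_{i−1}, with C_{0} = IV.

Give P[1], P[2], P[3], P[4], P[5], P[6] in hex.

P[1] = 0x6, P[2] = 0x8, P[3] = 0xF, P[4] = 0x5, P[5] = 0x7, P[6] = 0x3

P[1]: D(K, 0x8) = 0xD; 0xD ⊕ 0xB = 0x6.
P[2]: D(K, 0x5) = 0x0; 0x0 ⊕ 0x8 = 0x8.
P[3]: D(K, 0xF) = 0xA; 0xA ⊕ 0x5 = 0xF.
P[4]: D(K, 0xF) = 0xA; 0xA ⊕ 0xF = 0x5.
P[5]: D(K, 0xD) = 0x8; 0x8 ⊕ 0xF = 0x7.
P[6]: D(K, 0xB) = 0xE; 0xE ⊕ 0xD = 0x3.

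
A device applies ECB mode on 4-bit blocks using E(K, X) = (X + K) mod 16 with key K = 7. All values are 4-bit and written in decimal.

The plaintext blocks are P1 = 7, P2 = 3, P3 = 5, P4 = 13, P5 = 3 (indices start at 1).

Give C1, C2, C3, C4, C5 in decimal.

ECB encryption: C_i = E(K, P_i).
C1: E(K, 7) = 14.
C2: E(K, 3) = 10.
C3: E(K, 5) = 12.
C4: E(K, 13) = 4.
C5: E(K, 3) = 10.

C1 = 14, C2 = 10, C3 = 12, C4 = 4, C5 = 10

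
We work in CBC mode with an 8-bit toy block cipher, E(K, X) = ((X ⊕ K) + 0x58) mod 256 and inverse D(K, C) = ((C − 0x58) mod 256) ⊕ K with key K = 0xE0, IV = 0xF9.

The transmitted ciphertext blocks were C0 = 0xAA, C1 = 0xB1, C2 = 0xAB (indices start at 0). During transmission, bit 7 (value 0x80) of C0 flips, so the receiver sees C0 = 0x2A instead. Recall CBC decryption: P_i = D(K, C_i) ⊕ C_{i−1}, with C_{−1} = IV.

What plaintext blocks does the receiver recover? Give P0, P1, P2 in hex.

P0 = 0xCB, P1 = 0x93, P2 = 0x02

Only C0 changed, to 0x2A. In CBC, a change in C_i garbles P_i and flips the same bit in P_{i+1}. Decrypting the received ciphertext:
P0: D(K, 0x2A) = 0x32; 0x32 ⊕ 0xF9 = 0xCB.
P1: D(K, 0xB1) = 0xB9; 0xB9 ⊕ 0x2A = 0x93.
P2: D(K, 0xAB) = 0xB3; 0xB3 ⊕ 0xB1 = 0x02.
Blocks that differ from the original plaintext: P0, P1.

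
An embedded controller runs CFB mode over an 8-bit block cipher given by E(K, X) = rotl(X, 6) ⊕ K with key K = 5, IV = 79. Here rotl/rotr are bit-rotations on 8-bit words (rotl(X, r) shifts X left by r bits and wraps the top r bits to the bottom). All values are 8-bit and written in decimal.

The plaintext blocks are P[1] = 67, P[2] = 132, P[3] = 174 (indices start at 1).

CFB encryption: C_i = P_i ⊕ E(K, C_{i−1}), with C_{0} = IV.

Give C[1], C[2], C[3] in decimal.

C[1] = 149, C[2] = 228, C[3] = 146

C[1]: E(K, 79) = 214; 67 ⊕ 214 = 149.
C[2]: E(K, 149) = 96; 132 ⊕ 96 = 228.
C[3]: E(K, 228) = 60; 174 ⊕ 60 = 146.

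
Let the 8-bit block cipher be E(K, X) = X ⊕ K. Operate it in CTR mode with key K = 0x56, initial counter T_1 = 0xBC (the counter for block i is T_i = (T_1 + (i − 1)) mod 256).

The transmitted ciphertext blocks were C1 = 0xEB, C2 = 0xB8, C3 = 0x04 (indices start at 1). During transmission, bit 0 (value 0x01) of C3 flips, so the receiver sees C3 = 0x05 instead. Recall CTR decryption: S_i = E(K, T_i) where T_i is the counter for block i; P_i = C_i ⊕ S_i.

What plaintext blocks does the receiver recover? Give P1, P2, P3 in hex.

Only C3 changed, to 0x05. In CTR, a change in C_i flips the same bit in P_i only; the keystream is unaffected. Decrypting the received ciphertext:
P1: T = 0xBC, S = E(K, T) = 0xEA; 0xEB ⊕ 0xEA = 0x01.
P2: T = 0xBD, S = E(K, T) = 0xEB; 0xB8 ⊕ 0xEB = 0x53.
P3: T = 0xBE, S = E(K, T) = 0xE8; 0x05 ⊕ 0xE8 = 0xED.
Blocks that differ from the original plaintext: P3.

P1 = 0x01, P2 = 0x53, P3 = 0xED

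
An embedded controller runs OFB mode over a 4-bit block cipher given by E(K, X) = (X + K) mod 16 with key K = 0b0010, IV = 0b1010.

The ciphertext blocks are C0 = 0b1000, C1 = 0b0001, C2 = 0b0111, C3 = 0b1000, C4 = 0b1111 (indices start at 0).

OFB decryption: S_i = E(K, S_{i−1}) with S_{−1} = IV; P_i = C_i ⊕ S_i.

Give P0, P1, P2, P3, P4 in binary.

P0: S = E(K, 0b1010) = 0b1100; 0b1000 ⊕ 0b1100 = 0b0100.
P1: S = E(K, 0b1100) = 0b1110; 0b0001 ⊕ 0b1110 = 0b1111.
P2: S = E(K, 0b1110) = 0b0000; 0b0111 ⊕ 0b0000 = 0b0111.
P3: S = E(K, 0b0000) = 0b0010; 0b1000 ⊕ 0b0010 = 0b1010.
P4: S = E(K, 0b0010) = 0b0100; 0b1111 ⊕ 0b0100 = 0b1011.

P0 = 0b0100, P1 = 0b1111, P2 = 0b0111, P3 = 0b1010, P4 = 0b1011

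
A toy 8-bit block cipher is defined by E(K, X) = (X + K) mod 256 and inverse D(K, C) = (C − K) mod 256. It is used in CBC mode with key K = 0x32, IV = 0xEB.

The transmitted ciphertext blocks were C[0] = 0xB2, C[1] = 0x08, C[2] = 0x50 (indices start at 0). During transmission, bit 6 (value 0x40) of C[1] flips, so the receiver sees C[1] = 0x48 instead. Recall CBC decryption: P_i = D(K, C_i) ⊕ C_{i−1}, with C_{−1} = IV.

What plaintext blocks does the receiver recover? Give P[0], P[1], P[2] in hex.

Only C[1] changed, to 0x48. In CBC, a change in C_i garbles P_i and flips the same bit in P_{i+1}. Decrypting the received ciphertext:
P[0]: D(K, 0xB2) = 0x80; 0x80 ⊕ 0xEB = 0x6B.
P[1]: D(K, 0x48) = 0x16; 0x16 ⊕ 0xB2 = 0xA4.
P[2]: D(K, 0x50) = 0x1E; 0x1E ⊕ 0x48 = 0x56.
Blocks that differ from the original plaintext: P[1], P[2].

P[0] = 0x6B, P[1] = 0xA4, P[2] = 0x56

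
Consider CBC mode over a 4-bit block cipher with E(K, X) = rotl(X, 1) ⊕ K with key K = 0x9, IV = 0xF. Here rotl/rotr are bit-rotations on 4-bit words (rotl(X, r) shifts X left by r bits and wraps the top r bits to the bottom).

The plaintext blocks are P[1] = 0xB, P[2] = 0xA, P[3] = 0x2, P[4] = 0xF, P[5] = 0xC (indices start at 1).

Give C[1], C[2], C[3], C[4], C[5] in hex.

C[1] = 0x1, C[2] = 0xE, C[3] = 0x0, C[4] = 0x6, C[5] = 0xC

CBC encryption: C_i = E(K, P_i ⊕ C_{i−1}), with C_{0} = IV.
C[1]: P[1] ⊕ 0xF = 0x4; E(K, 0x4) = 0x1.
C[2]: P[2] ⊕ 0x1 = 0xB; E(K, 0xB) = 0xE.
C[3]: P[3] ⊕ 0xE = 0xC; E(K, 0xC) = 0x0.
C[4]: P[4] ⊕ 0x0 = 0xF; E(K, 0xF) = 0x6.
C[5]: P[5] ⊕ 0x6 = 0xA; E(K, 0xA) = 0xC.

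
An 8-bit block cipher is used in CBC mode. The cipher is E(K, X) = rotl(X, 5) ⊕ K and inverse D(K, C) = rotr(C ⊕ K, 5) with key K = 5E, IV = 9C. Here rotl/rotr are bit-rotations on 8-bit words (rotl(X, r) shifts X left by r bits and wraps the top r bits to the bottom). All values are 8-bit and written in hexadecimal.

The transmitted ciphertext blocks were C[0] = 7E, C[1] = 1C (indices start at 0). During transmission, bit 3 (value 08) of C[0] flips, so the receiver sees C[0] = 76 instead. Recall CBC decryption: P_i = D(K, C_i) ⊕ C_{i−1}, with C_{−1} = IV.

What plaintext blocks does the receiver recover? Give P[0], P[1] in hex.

P[0] = DD, P[1] = 64

Only C[0] changed, to 76. In CBC, a change in C_i garbles P_i and flips the same bit in P_{i+1}. Decrypting the received ciphertext:
P[0]: D(K, 76) = 41; 41 ⊕ 9C = DD.
P[1]: D(K, 1C) = 12; 12 ⊕ 76 = 64.
Blocks that differ from the original plaintext: P[0], P[1].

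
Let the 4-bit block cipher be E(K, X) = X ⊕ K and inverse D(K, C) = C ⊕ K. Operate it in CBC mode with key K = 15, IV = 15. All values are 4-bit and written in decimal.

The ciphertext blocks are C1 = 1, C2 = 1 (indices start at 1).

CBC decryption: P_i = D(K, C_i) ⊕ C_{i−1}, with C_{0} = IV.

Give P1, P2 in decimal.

P1 = 1, P2 = 15

P1: D(K, 1) = 14; 14 ⊕ 15 = 1.
P2: D(K, 1) = 14; 14 ⊕ 1 = 15.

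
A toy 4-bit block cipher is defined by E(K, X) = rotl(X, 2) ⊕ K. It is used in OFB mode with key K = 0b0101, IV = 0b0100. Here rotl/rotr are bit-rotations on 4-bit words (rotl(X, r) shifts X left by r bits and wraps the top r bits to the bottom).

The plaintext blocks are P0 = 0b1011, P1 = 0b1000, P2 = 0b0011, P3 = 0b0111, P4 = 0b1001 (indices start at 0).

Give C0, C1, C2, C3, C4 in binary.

OFB encryption: S_i = E(K, S_{i−1}) with S_{−1} = IV; C_i = P_i ⊕ S_i.
C0: S = E(K, 0b0100) = 0b0100; 0b1011 ⊕ 0b0100 = 0b1111.
C1: S = E(K, 0b0100) = 0b0100; 0b1000 ⊕ 0b0100 = 0b1100.
C2: S = E(K, 0b0100) = 0b0100; 0b0011 ⊕ 0b0100 = 0b0111.
C3: S = E(K, 0b0100) = 0b0100; 0b0111 ⊕ 0b0100 = 0b0011.
C4: S = E(K, 0b0100) = 0b0100; 0b1001 ⊕ 0b0100 = 0b1101.

C0 = 0b1111, C1 = 0b1100, C2 = 0b0111, C3 = 0b0011, C4 = 0b1101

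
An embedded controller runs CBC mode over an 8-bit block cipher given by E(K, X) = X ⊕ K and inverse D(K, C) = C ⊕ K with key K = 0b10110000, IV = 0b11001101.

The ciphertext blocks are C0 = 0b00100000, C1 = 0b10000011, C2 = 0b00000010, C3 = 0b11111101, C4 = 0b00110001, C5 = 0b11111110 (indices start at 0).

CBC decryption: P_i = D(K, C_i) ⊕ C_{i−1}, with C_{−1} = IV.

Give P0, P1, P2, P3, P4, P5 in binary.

P0 = 0b01011101, P1 = 0b00010011, P2 = 0b00110001, P3 = 0b01001111, P4 = 0b01111100, P5 = 0b01111111

P0: D(K, 0b00100000) = 0b10010000; 0b10010000 ⊕ 0b11001101 = 0b01011101.
P1: D(K, 0b10000011) = 0b00110011; 0b00110011 ⊕ 0b00100000 = 0b00010011.
P2: D(K, 0b00000010) = 0b10110010; 0b10110010 ⊕ 0b10000011 = 0b00110001.
P3: D(K, 0b11111101) = 0b01001101; 0b01001101 ⊕ 0b00000010 = 0b01001111.
P4: D(K, 0b00110001) = 0b10000001; 0b10000001 ⊕ 0b11111101 = 0b01111100.
P5: D(K, 0b11111110) = 0b01001110; 0b01001110 ⊕ 0b00110001 = 0b01111111.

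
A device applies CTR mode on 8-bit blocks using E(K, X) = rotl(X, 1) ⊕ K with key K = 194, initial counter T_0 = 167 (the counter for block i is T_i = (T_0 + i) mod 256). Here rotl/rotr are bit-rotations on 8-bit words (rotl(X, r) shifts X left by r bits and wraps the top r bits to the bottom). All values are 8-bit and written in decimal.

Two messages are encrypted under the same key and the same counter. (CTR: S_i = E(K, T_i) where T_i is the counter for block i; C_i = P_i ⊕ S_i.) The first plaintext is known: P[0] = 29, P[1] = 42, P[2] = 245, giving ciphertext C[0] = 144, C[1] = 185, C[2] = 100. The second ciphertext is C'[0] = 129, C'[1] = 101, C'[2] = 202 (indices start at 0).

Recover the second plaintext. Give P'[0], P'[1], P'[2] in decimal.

In CTR with a reused counter, both messages share the same keystream S_i, so C_i ⊕ C'_i = P_i ⊕ P'_i and thus P'_i = P_i ⊕ C_i ⊕ C'_i.
P'[0]: 29 ⊕ 144 ⊕ 129 = 12.
P'[1]: 42 ⊕ 185 ⊕ 101 = 246.
P'[2]: 245 ⊕ 100 ⊕ 202 = 91.

P'[0] = 12, P'[1] = 246, P'[2] = 91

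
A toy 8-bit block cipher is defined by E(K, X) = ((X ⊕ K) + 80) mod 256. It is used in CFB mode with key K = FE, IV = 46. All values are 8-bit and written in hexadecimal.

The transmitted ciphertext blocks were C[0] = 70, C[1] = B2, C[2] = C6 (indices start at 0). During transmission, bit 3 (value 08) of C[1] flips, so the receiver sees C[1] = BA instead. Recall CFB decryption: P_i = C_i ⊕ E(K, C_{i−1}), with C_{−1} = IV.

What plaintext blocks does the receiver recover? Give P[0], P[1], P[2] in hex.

Only C[1] changed, to BA. In CFB, a change in C_i flips the same bit in P_i and garbles P_{i+1}. Decrypting the received ciphertext:
P[0]: E(K, 46) = 38; 70 ⊕ 38 = 48.
P[1]: E(K, 70) = 0E; BA ⊕ 0E = B4.
P[2]: E(K, BA) = C4; C6 ⊕ C4 = 02.
Blocks that differ from the original plaintext: P[1], P[2].

P[0] = 48, P[1] = B4, P[2] = 02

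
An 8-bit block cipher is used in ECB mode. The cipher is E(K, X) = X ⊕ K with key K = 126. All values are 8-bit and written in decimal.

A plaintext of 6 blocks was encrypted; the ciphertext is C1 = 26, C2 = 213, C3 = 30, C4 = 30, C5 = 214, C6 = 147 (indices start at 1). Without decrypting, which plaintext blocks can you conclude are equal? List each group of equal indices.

P3 = P4

ECB encrypts each block independently with the same key, so equal ciphertext blocks imply equal plaintext blocks.
C3 = C4 = 30, so P3 = P4.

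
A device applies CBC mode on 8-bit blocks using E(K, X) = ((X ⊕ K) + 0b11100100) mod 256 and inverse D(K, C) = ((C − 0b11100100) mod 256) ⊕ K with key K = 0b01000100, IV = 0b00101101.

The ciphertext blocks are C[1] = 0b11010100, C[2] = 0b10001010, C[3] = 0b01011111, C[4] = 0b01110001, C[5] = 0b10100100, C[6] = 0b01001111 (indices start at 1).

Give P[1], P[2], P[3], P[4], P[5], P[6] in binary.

CBC decryption: P_i = D(K, C_i) ⊕ C_{i−1}, with C_{0} = IV.
P[1]: D(K, 0b11010100) = 0b10110100; 0b10110100 ⊕ 0b00101101 = 0b10011001.
P[2]: D(K, 0b10001010) = 0b11100010; 0b11100010 ⊕ 0b11010100 = 0b00110110.
P[3]: D(K, 0b01011111) = 0b00111111; 0b00111111 ⊕ 0b10001010 = 0b10110101.
P[4]: D(K, 0b01110001) = 0b11001001; 0b11001001 ⊕ 0b01011111 = 0b10010110.
P[5]: D(K, 0b10100100) = 0b10000100; 0b10000100 ⊕ 0b01110001 = 0b11110101.
P[6]: D(K, 0b01001111) = 0b00101111; 0b00101111 ⊕ 0b10100100 = 0b10001011.

P[1] = 0b10011001, P[2] = 0b00110110, P[3] = 0b10110101, P[4] = 0b10010110, P[5] = 0b11110101, P[6] = 0b10001011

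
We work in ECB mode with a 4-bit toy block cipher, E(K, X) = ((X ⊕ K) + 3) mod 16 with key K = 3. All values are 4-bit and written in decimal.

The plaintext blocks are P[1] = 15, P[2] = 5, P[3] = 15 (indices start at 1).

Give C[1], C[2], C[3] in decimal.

ECB encryption: C_i = E(K, P_i).
C[1]: E(K, 15) = 15.
C[2]: E(K, 5) = 9.
C[3]: E(K, 15) = 15.

C[1] = 15, C[2] = 9, C[3] = 15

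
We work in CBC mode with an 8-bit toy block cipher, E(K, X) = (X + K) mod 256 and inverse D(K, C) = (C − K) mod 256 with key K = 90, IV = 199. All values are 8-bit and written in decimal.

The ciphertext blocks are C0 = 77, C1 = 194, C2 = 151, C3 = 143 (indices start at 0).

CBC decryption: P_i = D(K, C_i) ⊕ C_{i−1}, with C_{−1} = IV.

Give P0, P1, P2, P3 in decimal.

P0 = 52, P1 = 37, P2 = 255, P3 = 162

P0: D(K, 77) = 243; 243 ⊕ 199 = 52.
P1: D(K, 194) = 104; 104 ⊕ 77 = 37.
P2: D(K, 151) = 61; 61 ⊕ 194 = 255.
P3: D(K, 143) = 53; 53 ⊕ 151 = 162.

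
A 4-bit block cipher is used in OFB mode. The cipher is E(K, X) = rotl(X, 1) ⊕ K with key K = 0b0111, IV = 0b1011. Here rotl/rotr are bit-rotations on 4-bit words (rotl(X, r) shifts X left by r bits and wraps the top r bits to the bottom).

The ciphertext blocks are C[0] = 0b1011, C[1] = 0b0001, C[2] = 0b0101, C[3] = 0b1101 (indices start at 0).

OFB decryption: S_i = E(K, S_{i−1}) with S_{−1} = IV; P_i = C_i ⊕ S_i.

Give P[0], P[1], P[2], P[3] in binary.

P[0]: S = E(K, 0b1011) = 0b0000; 0b1011 ⊕ 0b0000 = 0b1011.
P[1]: S = E(K, 0b0000) = 0b0111; 0b0001 ⊕ 0b0111 = 0b0110.
P[2]: S = E(K, 0b0111) = 0b1001; 0b0101 ⊕ 0b1001 = 0b1100.
P[3]: S = E(K, 0b1001) = 0b0100; 0b1101 ⊕ 0b0100 = 0b1001.

P[0] = 0b1011, P[1] = 0b0110, P[2] = 0b1100, P[3] = 0b1001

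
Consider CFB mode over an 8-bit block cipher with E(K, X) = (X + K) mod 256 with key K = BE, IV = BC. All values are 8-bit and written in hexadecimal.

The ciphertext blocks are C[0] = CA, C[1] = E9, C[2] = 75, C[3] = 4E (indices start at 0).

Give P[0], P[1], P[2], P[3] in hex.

CFB decryption: P_i = C_i ⊕ E(K, C_{i−1}), with C_{−1} = IV.
P[0]: E(K, BC) = 7A; CA ⊕ 7A = B0.
P[1]: E(K, CA) = 88; E9 ⊕ 88 = 61.
P[2]: E(K, E9) = A7; 75 ⊕ A7 = D2.
P[3]: E(K, 75) = 33; 4E ⊕ 33 = 7D.

P[0] = B0, P[1] = 61, P[2] = D2, P[3] = 7D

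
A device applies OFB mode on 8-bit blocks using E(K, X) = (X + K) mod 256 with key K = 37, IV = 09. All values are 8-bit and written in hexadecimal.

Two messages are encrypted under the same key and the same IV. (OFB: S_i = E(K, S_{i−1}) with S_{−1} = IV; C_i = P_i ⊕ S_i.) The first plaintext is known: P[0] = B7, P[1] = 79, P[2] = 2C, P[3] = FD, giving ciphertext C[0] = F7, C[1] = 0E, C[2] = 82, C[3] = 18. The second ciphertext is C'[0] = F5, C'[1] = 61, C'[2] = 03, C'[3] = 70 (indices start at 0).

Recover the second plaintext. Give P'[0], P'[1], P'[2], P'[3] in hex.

P'[0] = B5, P'[1] = 16, P'[2] = AD, P'[3] = 95

In OFB with a reused IV, both messages share the same keystream S_i, so C_i ⊕ C'_i = P_i ⊕ P'_i and thus P'_i = P_i ⊕ C_i ⊕ C'_i.
P'[0]: B7 ⊕ F7 ⊕ F5 = B5.
P'[1]: 79 ⊕ 0E ⊕ 61 = 16.
P'[2]: 2C ⊕ 82 ⊕ 03 = AD.
P'[3]: FD ⊕ 18 ⊕ 70 = 95.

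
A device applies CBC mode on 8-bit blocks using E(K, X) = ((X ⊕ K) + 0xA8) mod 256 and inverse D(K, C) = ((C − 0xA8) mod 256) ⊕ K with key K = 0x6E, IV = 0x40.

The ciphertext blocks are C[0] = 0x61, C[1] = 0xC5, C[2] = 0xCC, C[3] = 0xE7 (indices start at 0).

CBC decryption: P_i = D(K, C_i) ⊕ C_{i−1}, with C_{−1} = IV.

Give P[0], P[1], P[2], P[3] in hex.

P[0]: D(K, 0x61) = 0xD7; 0xD7 ⊕ 0x40 = 0x97.
P[1]: D(K, 0xC5) = 0x73; 0x73 ⊕ 0x61 = 0x12.
P[2]: D(K, 0xCC) = 0x4A; 0x4A ⊕ 0xC5 = 0x8F.
P[3]: D(K, 0xE7) = 0x51; 0x51 ⊕ 0xCC = 0x9D.

P[0] = 0x97, P[1] = 0x12, P[2] = 0x8F, P[3] = 0x9D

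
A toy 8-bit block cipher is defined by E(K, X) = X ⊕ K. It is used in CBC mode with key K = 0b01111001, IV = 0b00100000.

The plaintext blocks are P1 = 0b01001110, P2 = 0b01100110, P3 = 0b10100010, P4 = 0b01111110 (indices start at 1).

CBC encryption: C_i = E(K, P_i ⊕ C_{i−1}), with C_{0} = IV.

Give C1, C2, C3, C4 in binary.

C1 = 0b00010111, C2 = 0b00001000, C3 = 0b11010011, C4 = 0b11010100

C1: P1 ⊕ 0b00100000 = 0b01101110; E(K, 0b01101110) = 0b00010111.
C2: P2 ⊕ 0b00010111 = 0b01110001; E(K, 0b01110001) = 0b00001000.
C3: P3 ⊕ 0b00001000 = 0b10101010; E(K, 0b10101010) = 0b11010011.
C4: P4 ⊕ 0b11010011 = 0b10101101; E(K, 0b10101101) = 0b11010100.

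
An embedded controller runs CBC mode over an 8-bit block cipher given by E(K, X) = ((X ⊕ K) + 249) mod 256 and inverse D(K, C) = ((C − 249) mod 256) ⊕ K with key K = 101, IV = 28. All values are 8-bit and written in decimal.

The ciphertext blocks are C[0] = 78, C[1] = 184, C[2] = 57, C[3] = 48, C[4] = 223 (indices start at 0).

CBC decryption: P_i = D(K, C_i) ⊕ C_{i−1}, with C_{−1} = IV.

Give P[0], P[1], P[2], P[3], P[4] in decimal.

P[0] = 44, P[1] = 148, P[2] = 157, P[3] = 107, P[4] = 179

P[0]: D(K, 78) = 48; 48 ⊕ 28 = 44.
P[1]: D(K, 184) = 218; 218 ⊕ 78 = 148.
P[2]: D(K, 57) = 37; 37 ⊕ 184 = 157.
P[3]: D(K, 48) = 82; 82 ⊕ 57 = 107.
P[4]: D(K, 223) = 131; 131 ⊕ 48 = 179.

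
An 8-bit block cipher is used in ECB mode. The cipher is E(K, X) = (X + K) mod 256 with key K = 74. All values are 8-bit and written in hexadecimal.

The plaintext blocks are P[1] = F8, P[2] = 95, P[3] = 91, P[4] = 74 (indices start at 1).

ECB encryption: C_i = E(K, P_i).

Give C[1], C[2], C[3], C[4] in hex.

C[1]: E(K, F8) = 6C.
C[2]: E(K, 95) = 09.
C[3]: E(K, 91) = 05.
C[4]: E(K, 74) = E8.

C[1] = 6C, C[2] = 09, C[3] = 05, C[4] = E8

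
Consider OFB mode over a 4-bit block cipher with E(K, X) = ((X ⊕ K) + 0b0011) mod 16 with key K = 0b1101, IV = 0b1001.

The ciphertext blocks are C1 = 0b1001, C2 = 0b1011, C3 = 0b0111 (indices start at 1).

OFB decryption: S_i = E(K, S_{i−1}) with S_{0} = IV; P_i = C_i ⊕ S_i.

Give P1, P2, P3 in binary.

P1 = 0b1110, P2 = 0b0110, P3 = 0b0100

P1: S = E(K, 0b1001) = 0b0111; 0b1001 ⊕ 0b0111 = 0b1110.
P2: S = E(K, 0b0111) = 0b1101; 0b1011 ⊕ 0b1101 = 0b0110.
P3: S = E(K, 0b1101) = 0b0011; 0b0111 ⊕ 0b0011 = 0b0100.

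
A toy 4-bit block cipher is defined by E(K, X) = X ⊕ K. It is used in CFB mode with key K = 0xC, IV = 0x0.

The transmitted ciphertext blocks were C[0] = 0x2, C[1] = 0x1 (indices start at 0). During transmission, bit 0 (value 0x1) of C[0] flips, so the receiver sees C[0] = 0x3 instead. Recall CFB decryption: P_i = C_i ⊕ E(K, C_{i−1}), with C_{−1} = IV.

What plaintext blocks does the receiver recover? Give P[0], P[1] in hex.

Only C[0] changed, to 0x3. In CFB, a change in C_i flips the same bit in P_i and garbles P_{i+1}. Decrypting the received ciphertext:
P[0]: E(K, 0x0) = 0xC; 0x3 ⊕ 0xC = 0xF.
P[1]: E(K, 0x3) = 0xF; 0x1 ⊕ 0xF = 0xE.
Blocks that differ from the original plaintext: P[0], P[1].

P[0] = 0xF, P[1] = 0xE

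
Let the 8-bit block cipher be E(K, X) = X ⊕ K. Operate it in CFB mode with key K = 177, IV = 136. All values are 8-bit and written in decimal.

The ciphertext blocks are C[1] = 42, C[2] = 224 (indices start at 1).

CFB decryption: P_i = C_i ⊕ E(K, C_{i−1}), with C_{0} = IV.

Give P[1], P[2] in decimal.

P[1] = 19, P[2] = 123

P[1]: E(K, 136) = 57; 42 ⊕ 57 = 19.
P[2]: E(K, 42) = 155; 224 ⊕ 155 = 123.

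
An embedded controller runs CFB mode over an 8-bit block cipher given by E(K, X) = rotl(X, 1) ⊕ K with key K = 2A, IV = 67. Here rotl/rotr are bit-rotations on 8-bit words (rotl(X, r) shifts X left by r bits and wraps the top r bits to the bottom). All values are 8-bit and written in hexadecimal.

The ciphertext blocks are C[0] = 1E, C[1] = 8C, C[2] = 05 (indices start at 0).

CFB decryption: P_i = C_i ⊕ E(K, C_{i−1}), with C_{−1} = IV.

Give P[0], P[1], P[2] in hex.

P[0] = FA, P[1] = 9A, P[2] = 36

P[0]: E(K, 67) = E4; 1E ⊕ E4 = FA.
P[1]: E(K, 1E) = 16; 8C ⊕ 16 = 9A.
P[2]: E(K, 8C) = 33; 05 ⊕ 33 = 36.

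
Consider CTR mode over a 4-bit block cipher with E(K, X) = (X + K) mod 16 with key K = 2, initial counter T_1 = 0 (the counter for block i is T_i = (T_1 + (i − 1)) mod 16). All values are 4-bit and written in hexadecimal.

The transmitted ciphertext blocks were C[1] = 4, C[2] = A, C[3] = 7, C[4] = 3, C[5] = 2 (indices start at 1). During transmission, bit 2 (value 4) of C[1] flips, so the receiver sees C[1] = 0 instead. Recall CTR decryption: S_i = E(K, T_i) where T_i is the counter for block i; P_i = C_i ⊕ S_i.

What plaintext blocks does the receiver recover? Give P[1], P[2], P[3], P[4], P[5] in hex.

P[1] = 2, P[2] = 9, P[3] = 3, P[4] = 6, P[5] = 4

Only C[1] changed, to 0. In CTR, a change in C_i flips the same bit in P_i only; the keystream is unaffected. Decrypting the received ciphertext:
P[1]: T = 0, S = E(K, T) = 2; 0 ⊕ 2 = 2.
P[2]: T = 1, S = E(K, T) = 3; A ⊕ 3 = 9.
P[3]: T = 2, S = E(K, T) = 4; 7 ⊕ 4 = 3.
P[4]: T = 3, S = E(K, T) = 5; 3 ⊕ 5 = 6.
P[5]: T = 4, S = E(K, T) = 6; 2 ⊕ 6 = 4.
Blocks that differ from the original plaintext: P[1].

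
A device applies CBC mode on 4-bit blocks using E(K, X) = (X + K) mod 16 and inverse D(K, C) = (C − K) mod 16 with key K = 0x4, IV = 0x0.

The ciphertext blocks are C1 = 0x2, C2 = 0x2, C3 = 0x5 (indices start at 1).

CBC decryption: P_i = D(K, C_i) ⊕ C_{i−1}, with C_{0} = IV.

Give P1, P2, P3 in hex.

P1: D(K, 0x2) = 0xE; 0xE ⊕ 0x0 = 0xE.
P2: D(K, 0x2) = 0xE; 0xE ⊕ 0x2 = 0xC.
P3: D(K, 0x5) = 0x1; 0x1 ⊕ 0x2 = 0x3.

P1 = 0xE, P2 = 0xC, P3 = 0x3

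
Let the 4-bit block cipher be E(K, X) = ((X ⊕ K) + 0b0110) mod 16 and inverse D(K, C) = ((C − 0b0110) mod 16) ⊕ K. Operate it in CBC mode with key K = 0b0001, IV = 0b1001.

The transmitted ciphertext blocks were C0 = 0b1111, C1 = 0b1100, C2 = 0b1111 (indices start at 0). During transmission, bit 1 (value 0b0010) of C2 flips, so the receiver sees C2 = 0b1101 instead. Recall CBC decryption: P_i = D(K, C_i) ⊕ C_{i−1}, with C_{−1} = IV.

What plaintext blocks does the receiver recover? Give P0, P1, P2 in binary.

Only C2 changed, to 0b1101. In CBC, a change in C_i garbles P_i and flips the same bit in P_{i+1}. Decrypting the received ciphertext:
P0: D(K, 0b1111) = 0b1000; 0b1000 ⊕ 0b1001 = 0b0001.
P1: D(K, 0b1100) = 0b0111; 0b0111 ⊕ 0b1111 = 0b1000.
P2: D(K, 0b1101) = 0b0110; 0b0110 ⊕ 0b1100 = 0b1010.
Blocks that differ from the original plaintext: P2.

P0 = 0b0001, P1 = 0b1000, P2 = 0b1010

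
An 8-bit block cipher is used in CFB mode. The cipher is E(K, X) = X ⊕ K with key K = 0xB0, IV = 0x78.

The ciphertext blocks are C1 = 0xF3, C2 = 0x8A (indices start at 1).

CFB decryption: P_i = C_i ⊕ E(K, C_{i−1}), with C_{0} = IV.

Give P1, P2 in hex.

P1 = 0x3B, P2 = 0xC9

P1: E(K, 0x78) = 0xC8; 0xF3 ⊕ 0xC8 = 0x3B.
P2: E(K, 0xF3) = 0x43; 0x8A ⊕ 0x43 = 0xC9.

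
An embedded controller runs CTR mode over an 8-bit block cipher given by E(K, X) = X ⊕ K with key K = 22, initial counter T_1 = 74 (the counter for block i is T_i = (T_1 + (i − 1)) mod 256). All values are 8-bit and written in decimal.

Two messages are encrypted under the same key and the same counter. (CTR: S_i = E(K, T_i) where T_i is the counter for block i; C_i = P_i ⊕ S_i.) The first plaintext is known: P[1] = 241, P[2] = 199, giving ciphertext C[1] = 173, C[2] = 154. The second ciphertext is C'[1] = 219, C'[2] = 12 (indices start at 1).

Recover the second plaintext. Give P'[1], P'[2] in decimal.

P'[1] = 135, P'[2] = 81

In CTR with a reused counter, both messages share the same keystream S_i, so C_i ⊕ C'_i = P_i ⊕ P'_i and thus P'_i = P_i ⊕ C_i ⊕ C'_i.
P'[1]: 241 ⊕ 173 ⊕ 219 = 135.
P'[2]: 199 ⊕ 154 ⊕ 12 = 81.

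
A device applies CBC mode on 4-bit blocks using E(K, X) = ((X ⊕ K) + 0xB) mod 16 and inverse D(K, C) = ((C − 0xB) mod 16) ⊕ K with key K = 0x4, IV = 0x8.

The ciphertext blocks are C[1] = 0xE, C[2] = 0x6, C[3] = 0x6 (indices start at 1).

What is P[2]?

CBC decryption: P_i = D(K, C_i) ⊕ C_{i−1}, with C_{0} = IV.
P[2]: D(K, 0x6) = 0xF; 0xF ⊕ 0xE = 0x1.

P[2] = 0x1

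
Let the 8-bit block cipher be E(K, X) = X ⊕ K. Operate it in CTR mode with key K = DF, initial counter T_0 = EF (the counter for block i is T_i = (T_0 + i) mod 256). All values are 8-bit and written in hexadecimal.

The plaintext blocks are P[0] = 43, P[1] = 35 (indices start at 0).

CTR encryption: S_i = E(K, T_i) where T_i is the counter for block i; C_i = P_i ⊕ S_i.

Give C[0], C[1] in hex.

C[0] = 73, C[1] = 1A

C[0]: T = EF, S = E(K, T) = 30; 43 ⊕ 30 = 73.
C[1]: T = F0, S = E(K, T) = 2F; 35 ⊕ 2F = 1A.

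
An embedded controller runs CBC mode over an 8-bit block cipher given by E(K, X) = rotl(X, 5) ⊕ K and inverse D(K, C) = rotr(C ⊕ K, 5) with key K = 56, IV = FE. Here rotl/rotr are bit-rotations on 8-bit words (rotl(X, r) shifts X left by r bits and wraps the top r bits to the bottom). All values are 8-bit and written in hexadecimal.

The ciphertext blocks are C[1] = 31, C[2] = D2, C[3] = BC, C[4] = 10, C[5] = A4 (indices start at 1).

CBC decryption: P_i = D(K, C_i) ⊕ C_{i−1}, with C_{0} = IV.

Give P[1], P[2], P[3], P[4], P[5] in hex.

P[1] = C5, P[2] = 15, P[3] = 85, P[4] = 8E, P[5] = 87

P[1]: D(K, 31) = 3B; 3B ⊕ FE = C5.
P[2]: D(K, D2) = 24; 24 ⊕ 31 = 15.
P[3]: D(K, BC) = 57; 57 ⊕ D2 = 85.
P[4]: D(K, 10) = 32; 32 ⊕ BC = 8E.
P[5]: D(K, A4) = 97; 97 ⊕ 10 = 87.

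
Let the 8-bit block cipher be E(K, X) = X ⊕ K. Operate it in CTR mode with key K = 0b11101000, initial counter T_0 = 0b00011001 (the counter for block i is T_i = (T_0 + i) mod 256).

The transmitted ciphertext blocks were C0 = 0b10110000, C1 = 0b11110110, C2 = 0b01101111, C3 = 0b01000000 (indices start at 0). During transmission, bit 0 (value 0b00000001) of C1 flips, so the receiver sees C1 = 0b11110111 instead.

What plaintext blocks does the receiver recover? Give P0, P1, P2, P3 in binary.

CTR decryption: S_i = E(K, T_i) where T_i is the counter for block i; P_i = C_i ⊕ S_i.
Only C1 changed, to 0b11110111. In CTR, a change in C_i flips the same bit in P_i only; the keystream is unaffected. Decrypting the received ciphertext:
P0: T = 0b00011001, S = E(K, T) = 0b11110001; 0b10110000 ⊕ 0b11110001 = 0b01000001.
P1: T = 0b00011010, S = E(K, T) = 0b11110010; 0b11110111 ⊕ 0b11110010 = 0b00000101.
P2: T = 0b00011011, S = E(K, T) = 0b11110011; 0b01101111 ⊕ 0b11110011 = 0b10011100.
P3: T = 0b00011100, S = E(K, T) = 0b11110100; 0b01000000 ⊕ 0b11110100 = 0b10110100.
Blocks that differ from the original plaintext: P1.

P0 = 0b01000001, P1 = 0b00000101, P2 = 0b10011100, P3 = 0b10110100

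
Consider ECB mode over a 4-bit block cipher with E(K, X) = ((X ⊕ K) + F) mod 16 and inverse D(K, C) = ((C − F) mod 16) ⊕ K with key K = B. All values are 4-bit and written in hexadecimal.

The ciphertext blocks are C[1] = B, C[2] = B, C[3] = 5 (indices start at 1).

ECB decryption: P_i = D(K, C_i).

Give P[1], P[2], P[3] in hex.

P[1] = 7, P[2] = 7, P[3] = D

P[1]: D(K, B) = 7.
P[2]: D(K, B) = 7.
P[3]: D(K, 5) = D.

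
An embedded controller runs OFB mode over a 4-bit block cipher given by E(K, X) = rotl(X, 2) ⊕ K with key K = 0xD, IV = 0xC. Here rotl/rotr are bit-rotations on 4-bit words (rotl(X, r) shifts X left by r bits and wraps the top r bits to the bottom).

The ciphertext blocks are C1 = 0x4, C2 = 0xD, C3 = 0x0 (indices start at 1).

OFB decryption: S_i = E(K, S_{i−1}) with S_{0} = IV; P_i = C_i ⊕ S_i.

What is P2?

P2 = 0xB

P1: S = E(K, 0xC) = 0xE; 0x4 ⊕ 0xE = 0xA.
P2: S = E(K, 0xE) = 0x6; 0xD ⊕ 0x6 = 0xB.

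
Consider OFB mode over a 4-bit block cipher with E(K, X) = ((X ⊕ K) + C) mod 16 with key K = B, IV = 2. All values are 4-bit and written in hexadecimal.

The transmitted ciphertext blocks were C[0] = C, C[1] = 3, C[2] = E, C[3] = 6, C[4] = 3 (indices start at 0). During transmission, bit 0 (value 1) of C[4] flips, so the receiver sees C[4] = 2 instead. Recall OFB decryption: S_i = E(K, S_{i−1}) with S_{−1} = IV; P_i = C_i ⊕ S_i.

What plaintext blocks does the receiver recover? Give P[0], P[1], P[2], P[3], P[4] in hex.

P[0] = 9, P[1] = 9, P[2] = 3, P[3] = 4, P[4] = 7

Only C[4] changed, to 2. In OFB, a change in C_i flips the same bit in P_i only; the keystream is unaffected. Decrypting the received ciphertext:
P[0]: S = E(K, 2) = 5; C ⊕ 5 = 9.
P[1]: S = E(K, 5) = A; 3 ⊕ A = 9.
P[2]: S = E(K, A) = D; E ⊕ D = 3.
P[3]: S = E(K, D) = 2; 6 ⊕ 2 = 4.
P[4]: S = E(K, 2) = 5; 2 ⊕ 5 = 7.
Blocks that differ from the original plaintext: P[4].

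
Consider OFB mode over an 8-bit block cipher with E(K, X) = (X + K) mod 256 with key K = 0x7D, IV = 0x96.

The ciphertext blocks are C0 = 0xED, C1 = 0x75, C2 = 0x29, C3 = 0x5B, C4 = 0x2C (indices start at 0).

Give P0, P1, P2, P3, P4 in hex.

OFB decryption: S_i = E(K, S_{i−1}) with S_{−1} = IV; P_i = C_i ⊕ S_i.
P0: S = E(K, 0x96) = 0x13; 0xED ⊕ 0x13 = 0xFE.
P1: S = E(K, 0x13) = 0x90; 0x75 ⊕ 0x90 = 0xE5.
P2: S = E(K, 0x90) = 0x0D; 0x29 ⊕ 0x0D = 0x24.
P3: S = E(K, 0x0D) = 0x8A; 0x5B ⊕ 0x8A = 0xD1.
P4: S = E(K, 0x8A) = 0x07; 0x2C ⊕ 0x07 = 0x2B.

P0 = 0xFE, P1 = 0xE5, P2 = 0x24, P3 = 0xD1, P4 = 0x2B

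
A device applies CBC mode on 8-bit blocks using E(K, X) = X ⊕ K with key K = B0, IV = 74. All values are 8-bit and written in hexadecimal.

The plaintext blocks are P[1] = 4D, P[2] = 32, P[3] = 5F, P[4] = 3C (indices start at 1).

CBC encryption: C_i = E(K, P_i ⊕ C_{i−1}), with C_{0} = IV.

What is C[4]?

C[1]: P[1] ⊕ 74 = 39; E(K, 39) = 89.
C[2]: P[2] ⊕ 89 = BB; E(K, BB) = 0B.
C[3]: P[3] ⊕ 0B = 54; E(K, 54) = E4.
C[4]: P[4] ⊕ E4 = D8; E(K, D8) = 68.

C[4] = 68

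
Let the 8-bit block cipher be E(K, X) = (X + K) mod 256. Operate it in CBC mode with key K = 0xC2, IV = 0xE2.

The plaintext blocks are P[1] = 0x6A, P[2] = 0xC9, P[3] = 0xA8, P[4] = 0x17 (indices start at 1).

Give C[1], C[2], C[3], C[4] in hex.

C[1] = 0x4A, C[2] = 0x45, C[3] = 0xAF, C[4] = 0x7A

CBC encryption: C_i = E(K, P_i ⊕ C_{i−1}), with C_{0} = IV.
C[1]: P[1] ⊕ 0xE2 = 0x88; E(K, 0x88) = 0x4A.
C[2]: P[2] ⊕ 0x4A = 0x83; E(K, 0x83) = 0x45.
C[3]: P[3] ⊕ 0x45 = 0xED; E(K, 0xED) = 0xAF.
C[4]: P[4] ⊕ 0xAF = 0xB8; E(K, 0xB8) = 0x7A.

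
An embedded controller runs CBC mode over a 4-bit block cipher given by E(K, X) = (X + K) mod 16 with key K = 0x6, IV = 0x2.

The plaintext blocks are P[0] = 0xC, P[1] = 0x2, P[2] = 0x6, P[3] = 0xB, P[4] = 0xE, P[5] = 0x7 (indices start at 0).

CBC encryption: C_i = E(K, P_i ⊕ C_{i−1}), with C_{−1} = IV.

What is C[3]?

C[0]: P[0] ⊕ 0x2 = 0xE; E(K, 0xE) = 0x4.
C[1]: P[1] ⊕ 0x4 = 0x6; E(K, 0x6) = 0xC.
C[2]: P[2] ⊕ 0xC = 0xA; E(K, 0xA) = 0x0.
C[3]: P[3] ⊕ 0x0 = 0xB; E(K, 0xB) = 0x1.

C[3] = 0x1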